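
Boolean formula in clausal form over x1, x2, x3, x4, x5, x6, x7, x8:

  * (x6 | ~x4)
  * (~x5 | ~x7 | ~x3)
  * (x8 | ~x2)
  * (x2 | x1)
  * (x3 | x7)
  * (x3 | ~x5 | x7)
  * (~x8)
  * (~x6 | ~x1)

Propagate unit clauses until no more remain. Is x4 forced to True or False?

False

(~x8) stands alone — x8 = False.
(~x2 | x8): since x8 = False, the clause reduces to (~x2). x2 = False.
From (x1 | x2) and x2 = False: x1 = True.
(~x1 | ~x6) with x1 = True leaves only ~x6, so x6 = False.
From (x6 | ~x4) and x6 = False: x4 = False.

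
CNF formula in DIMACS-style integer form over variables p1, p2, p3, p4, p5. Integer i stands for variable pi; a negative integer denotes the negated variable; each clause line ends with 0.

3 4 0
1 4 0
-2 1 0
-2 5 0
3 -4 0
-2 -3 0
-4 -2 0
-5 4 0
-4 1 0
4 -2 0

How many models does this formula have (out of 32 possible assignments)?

The models are:
  p1=1 p2=0 p3=1 p4=0 p5=0
  p1=1 p2=0 p3=1 p4=1 p5=0
  p1=1 p2=0 p3=1 p4=1 p5=1
Count: 3.

3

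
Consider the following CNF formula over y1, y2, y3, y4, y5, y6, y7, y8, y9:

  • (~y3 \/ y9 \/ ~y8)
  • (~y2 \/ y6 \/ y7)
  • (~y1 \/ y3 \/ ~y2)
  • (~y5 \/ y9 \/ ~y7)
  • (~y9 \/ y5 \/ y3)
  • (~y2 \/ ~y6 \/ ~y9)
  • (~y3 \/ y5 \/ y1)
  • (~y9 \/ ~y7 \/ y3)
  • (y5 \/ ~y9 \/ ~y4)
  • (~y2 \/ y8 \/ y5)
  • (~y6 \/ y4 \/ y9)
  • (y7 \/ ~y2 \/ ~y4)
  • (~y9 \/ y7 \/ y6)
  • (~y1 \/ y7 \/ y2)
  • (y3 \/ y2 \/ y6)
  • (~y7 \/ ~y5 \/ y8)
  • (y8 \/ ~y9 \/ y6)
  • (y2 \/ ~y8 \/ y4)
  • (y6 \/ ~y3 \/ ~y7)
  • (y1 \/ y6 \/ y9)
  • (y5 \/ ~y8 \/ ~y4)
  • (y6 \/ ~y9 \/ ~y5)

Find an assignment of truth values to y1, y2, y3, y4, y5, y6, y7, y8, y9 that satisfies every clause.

y1=1, y2=0, y3=1, y4=1, y5=1, y6=1, y7=1, y8=1, y9=1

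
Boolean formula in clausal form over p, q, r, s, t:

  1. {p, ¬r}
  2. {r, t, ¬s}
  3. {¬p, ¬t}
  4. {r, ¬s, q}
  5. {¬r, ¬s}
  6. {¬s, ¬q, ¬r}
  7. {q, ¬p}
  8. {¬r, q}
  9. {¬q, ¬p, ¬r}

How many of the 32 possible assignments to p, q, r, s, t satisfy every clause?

The models are:
  p=0 q=0 r=0 s=0 t=0
  p=0 q=0 r=0 s=0 t=1
  p=0 q=1 r=0 s=0 t=0
  p=0 q=1 r=0 s=0 t=1
  p=0 q=1 r=0 s=1 t=1
  p=1 q=1 r=0 s=0 t=0
That's 6 in total.

6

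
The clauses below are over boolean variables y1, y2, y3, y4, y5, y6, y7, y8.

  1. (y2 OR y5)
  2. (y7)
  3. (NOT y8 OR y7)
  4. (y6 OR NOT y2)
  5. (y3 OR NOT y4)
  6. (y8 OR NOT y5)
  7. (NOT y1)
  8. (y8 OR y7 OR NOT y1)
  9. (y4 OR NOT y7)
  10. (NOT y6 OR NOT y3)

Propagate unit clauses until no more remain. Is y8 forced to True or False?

True

Unit clause (y7) sets y7 = True.
Unit clause (NOT y1) sets y1 = False.
(NOT y7 OR y4): since y7 = True, the clause reduces to (y4). y4 = True.
(NOT y4 OR y3) with y4 = True leaves only y3, so y3 = True.
From (NOT y3 OR NOT y6) and y3 = True: y6 = False.
In (NOT y2 OR y6), y6 is now false; NOT y2 must hold, so y2 = False.
(y2 OR y5) with y2 = False leaves only y5, so y5 = True.
(NOT y5 OR y8): since y5 = True, the clause reduces to (y8). y8 = True.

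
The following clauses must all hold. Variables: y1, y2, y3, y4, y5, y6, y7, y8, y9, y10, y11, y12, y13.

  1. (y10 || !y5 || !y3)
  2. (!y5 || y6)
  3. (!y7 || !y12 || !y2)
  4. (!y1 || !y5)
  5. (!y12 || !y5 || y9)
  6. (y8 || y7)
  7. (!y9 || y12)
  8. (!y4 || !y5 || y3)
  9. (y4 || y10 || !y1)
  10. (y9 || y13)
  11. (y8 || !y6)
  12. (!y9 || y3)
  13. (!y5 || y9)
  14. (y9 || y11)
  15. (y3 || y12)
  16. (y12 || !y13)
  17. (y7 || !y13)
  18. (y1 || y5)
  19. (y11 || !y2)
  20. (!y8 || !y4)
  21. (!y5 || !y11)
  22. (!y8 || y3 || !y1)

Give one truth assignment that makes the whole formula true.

y1=True, y2=False, y3=True, y4=False, y5=False, y6=False, y7=True, y8=False, y9=True, y10=True, y11=True, y12=True, y13=True

Pure literal: y2 appears only negated; assign y2 = False.
Pure literal: y10 appears only positively; assign y10 = True.
Branch on y1: take y1 = True.
  then y5 is forced to False.
Try y3 = True.
For the remaining variables, y4 = False, y6 = False, y7 = True, y8 = False, y9 = True, y11 = True, y12 = True, y13 = True works.
Every clause has at least one true literal under this assignment.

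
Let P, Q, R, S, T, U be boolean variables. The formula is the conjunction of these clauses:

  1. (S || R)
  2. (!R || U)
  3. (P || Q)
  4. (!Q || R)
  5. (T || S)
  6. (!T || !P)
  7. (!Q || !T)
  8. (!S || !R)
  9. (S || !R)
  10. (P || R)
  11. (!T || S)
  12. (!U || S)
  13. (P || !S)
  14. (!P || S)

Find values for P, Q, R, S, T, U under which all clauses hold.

Try P = True.
  then T is forced to False.
  then S is forced to True.
  then R is forced to False.
  then Q is forced to False.
U is now unconstrained; take U = True.

P = T, Q = F, R = F, S = T, T = F, U = T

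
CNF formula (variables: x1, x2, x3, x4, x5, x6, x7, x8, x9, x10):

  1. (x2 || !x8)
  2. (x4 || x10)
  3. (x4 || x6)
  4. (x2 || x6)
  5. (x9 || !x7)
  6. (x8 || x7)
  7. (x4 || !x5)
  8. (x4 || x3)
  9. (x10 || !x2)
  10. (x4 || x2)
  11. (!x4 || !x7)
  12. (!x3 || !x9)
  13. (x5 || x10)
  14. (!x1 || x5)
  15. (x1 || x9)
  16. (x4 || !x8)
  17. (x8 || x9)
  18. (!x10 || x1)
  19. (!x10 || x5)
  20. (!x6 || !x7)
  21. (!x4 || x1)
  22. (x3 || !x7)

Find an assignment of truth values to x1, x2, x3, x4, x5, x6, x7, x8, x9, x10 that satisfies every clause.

x1 = 1, x2 = 1, x3 = 1, x4 = 1, x5 = 1, x6 = 1, x7 = 0, x8 = 1, x9 = 0, x10 = 1

Branch on x1: take x1 = True.
  then x5 is forced to True.
  then x4 is forced to True.
  then x7 is forced to False.
  then x8 is forced to True.
  then x2 is forced to True.
  then x10 is forced to True.
Try x3 = True.
  then x9 is forced to False.
x6 is now unconstrained; take x6 = True.
Check each clause:
  1. (!x8 || x2) — x2 is true.
  2. (x4 || x10) — x10 is true.
  3. (x4 || x6) — x4 is true.
  4. (x6 || x2) — x2 is true.
  5. (!x7 || x9) — !x7 is true.
  6. (x7 || x8) — x8 is true.
  7. (!x5 || x4) — x4 is true.
  8. (x3 || x4) — x3 is true.
  9. (x10 || !x2) — x10 is true.
  10. (x2 || x4) — x2 is true.
  11. (!x4 || !x7) — !x7 is true.
  12. (!x9 || !x3) — !x9 is true.
  13. (x5 || x10) — x10 is true.
  14. (!x1 || x5) — x5 is true.
  15. (x9 || x1) — x1 is true.
  16. (x4 || !x8) — x4 is true.
  17. (x9 || x8) — x8 is true.
  18. (x1 || !x10) — x1 is true.
  19. (!x10 || x5) — x5 is true.
  20. (!x6 || !x7) — !x7 is true.
  21. (!x4 || x1) — x1 is true.
  22. (!x7 || x3) — !x7 is true.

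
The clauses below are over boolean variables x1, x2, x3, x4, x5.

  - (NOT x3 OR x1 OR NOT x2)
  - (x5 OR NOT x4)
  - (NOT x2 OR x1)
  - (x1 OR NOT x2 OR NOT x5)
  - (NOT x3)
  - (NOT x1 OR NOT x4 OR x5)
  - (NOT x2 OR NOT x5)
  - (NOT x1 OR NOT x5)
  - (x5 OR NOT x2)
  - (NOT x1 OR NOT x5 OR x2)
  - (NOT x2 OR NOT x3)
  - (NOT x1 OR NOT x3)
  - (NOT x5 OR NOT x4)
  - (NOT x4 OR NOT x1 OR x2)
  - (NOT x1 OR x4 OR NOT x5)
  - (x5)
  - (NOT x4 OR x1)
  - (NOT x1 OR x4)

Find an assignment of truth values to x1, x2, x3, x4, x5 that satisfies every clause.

The clause (NOT x3) is unit: x3 must be False.
The clause (x5) is unit: x5 must be True.
(NOT x2) is a unit clause, so x2 = False.
The clause (NOT x1) is unit: x1 must be False.
Unit propagation: (NOT x4) forces x4 = False.
Check each clause:
  1. (NOT x2 OR NOT x3 OR x1) — NOT x3 is true.
  2. (NOT x4 OR x5) — NOT x4 is true.
  3. (x1 OR NOT x2) — NOT x2 is true.
  4. (NOT x5 OR x1 OR NOT x2) — NOT x2 is true.
  5. (NOT x3) — NOT x3 is true.
  6. (NOT x1 OR NOT x4 OR x5) — NOT x4 is true.
  7. (NOT x2 OR NOT x5) — NOT x2 is true.
  8. (NOT x5 OR NOT x1) — NOT x1 is true.
  9. (x5 OR NOT x2) — x5 is true.
  10. (NOT x5 OR NOT x1 OR x2) — NOT x1 is true.
  11. (NOT x2 OR NOT x3) — NOT x3 is true.
  12. (NOT x1 OR NOT x3) — NOT x3 is true.
  13. (NOT x4 OR NOT x5) — NOT x4 is true.
  14. (NOT x4 OR x2 OR NOT x1) — NOT x4 is true.
  15. (x4 OR NOT x1 OR NOT x5) — NOT x1 is true.
  16. (x5) — x5 is true.
  17. (x1 OR NOT x4) — NOT x4 is true.
  18. (NOT x1 OR x4) — NOT x1 is true.

x1=False, x2=False, x3=False, x4=False, x5=True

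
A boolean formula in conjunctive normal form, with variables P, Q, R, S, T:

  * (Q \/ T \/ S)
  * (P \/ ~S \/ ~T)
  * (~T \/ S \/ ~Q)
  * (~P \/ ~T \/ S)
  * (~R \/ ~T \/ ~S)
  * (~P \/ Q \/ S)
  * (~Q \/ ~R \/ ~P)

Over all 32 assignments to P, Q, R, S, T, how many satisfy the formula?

14

Case analysis on S and T:
  S=T, T=T: remaining (P,Q,R) ∈ {(T,F,F); (T,T,F)} — 2.
  S=T, T=F: 7 of the 8 assignments to (P,Q,R) work.
  S=F, T=T: remaining (P,Q,R) ∈ {(F,F,F); (F,F,T)} — 2.
  S=F, T=F: remaining (P,Q,R) ∈ {(F,T,F); (F,T,T); (T,T,F)} — 3.
Total: 2 + 7 + 2 + 3 = 14.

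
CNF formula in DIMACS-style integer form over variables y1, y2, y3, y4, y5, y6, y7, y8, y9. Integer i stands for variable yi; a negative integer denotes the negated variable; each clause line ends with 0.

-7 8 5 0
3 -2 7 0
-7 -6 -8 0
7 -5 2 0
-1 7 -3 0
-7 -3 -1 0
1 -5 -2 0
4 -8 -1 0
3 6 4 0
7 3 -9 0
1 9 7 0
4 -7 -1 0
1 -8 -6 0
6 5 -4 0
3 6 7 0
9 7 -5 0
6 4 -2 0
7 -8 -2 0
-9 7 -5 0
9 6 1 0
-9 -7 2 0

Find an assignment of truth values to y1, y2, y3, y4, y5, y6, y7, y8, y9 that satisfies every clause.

y1=F, y2=F, y3=T, y4=T, y5=T, y6=T, y7=T, y8=F, y9=F

Set y1 = False and propagate.
Branch on y2: take y2 = False.
For the remaining variables, y3 = True, y4 = True, y5 = True, y6 = True, y7 = True, y8 = False, y9 = False works.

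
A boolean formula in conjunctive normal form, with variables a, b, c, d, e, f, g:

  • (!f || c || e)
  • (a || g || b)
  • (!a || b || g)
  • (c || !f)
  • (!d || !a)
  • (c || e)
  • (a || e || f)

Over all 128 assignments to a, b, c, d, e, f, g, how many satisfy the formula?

39

Split on a, then c.
  a=T, c=T: e, f free; 3 ways for (b,d,g) × 2^2 = 12.
  a=T, c=F: remaining (b,d,e,f,g) ∈ {(F,F,T,F,T); (T,F,T,F,F); (T,F,T,F,T)} — 3.
  a=F, c=T: d free; 9 ways for (b,e,f,g) × 2^1 = 18.
  a=F, c=F: d free; 3 ways for (b,e,f,g) × 2^1 = 6.
Total: 12 + 3 + 18 + 6 = 39.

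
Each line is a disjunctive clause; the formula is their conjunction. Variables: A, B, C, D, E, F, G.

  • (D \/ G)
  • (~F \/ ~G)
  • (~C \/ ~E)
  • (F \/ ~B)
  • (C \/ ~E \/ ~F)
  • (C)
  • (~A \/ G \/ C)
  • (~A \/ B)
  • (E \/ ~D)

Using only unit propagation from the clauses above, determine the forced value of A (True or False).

False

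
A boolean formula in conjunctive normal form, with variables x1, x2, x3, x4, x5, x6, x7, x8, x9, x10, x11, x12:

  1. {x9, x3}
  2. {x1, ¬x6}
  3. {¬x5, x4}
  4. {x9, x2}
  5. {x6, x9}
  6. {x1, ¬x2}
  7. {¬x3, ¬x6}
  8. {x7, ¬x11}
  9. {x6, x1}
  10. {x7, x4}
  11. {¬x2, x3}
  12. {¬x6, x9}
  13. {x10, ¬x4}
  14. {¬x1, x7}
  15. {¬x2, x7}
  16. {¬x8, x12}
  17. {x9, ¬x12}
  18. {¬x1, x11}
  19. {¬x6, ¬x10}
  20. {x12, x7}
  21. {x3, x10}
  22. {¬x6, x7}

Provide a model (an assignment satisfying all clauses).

x1=1  x2=1  x3=1  x4=1  x5=1  x6=0  x7=1  x8=0  x9=1  x10=1  x11=1  x12=1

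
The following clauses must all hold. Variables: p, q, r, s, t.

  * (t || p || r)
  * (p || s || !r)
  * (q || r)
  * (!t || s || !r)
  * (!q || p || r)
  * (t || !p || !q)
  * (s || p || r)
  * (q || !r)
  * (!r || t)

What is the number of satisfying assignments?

The models are:
  p=0 q=1 r=1 s=1 t=1
  p=1 q=1 r=0 s=0 t=1
  p=1 q=1 r=0 s=1 t=1
  p=1 q=1 r=1 s=1 t=1
That's 4 in total.

4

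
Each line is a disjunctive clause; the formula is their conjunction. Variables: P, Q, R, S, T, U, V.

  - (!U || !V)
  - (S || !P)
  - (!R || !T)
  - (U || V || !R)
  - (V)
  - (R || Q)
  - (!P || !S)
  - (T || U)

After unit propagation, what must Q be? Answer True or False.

True

(V) stands alone — V = True.
(!U || !V) with V = True leaves only !U, so U = False.
(U || T): since U = False, the clause reduces to (T). T = True.
(!R || !T): since T = True, the clause reduces to (!R). R = False.
(R || Q): since R = False, the clause reduces to (Q). Q = True.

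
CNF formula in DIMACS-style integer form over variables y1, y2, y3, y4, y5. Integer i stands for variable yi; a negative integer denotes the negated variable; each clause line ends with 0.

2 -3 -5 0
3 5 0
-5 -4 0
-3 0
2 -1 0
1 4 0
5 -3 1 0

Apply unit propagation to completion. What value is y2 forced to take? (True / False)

True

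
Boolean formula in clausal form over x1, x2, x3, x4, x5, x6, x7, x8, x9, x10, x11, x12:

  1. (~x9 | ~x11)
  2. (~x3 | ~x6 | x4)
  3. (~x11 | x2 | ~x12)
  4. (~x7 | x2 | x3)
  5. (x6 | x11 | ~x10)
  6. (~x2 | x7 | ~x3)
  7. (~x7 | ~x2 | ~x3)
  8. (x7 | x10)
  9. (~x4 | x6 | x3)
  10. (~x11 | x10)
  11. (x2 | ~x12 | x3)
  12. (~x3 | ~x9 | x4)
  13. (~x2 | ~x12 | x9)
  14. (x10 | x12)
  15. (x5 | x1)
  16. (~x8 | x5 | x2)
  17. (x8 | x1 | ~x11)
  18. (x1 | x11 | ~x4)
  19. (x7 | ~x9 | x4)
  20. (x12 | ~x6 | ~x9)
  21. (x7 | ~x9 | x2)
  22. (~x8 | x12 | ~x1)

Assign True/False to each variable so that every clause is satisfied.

x1=True, x2=True, x3=False, x4=False, x5=False, x6=True, x7=True, x8=True, x9=True, x10=True, x11=False, x12=True

Try x1 = True.
Try x2 = True.
Branch on x3: take x3 = False.
For the remaining variables, x4 = False, x5 = False, x6 = True, x7 = True, x8 = True, x9 = True, x10 = True, x11 = False, x12 = True works.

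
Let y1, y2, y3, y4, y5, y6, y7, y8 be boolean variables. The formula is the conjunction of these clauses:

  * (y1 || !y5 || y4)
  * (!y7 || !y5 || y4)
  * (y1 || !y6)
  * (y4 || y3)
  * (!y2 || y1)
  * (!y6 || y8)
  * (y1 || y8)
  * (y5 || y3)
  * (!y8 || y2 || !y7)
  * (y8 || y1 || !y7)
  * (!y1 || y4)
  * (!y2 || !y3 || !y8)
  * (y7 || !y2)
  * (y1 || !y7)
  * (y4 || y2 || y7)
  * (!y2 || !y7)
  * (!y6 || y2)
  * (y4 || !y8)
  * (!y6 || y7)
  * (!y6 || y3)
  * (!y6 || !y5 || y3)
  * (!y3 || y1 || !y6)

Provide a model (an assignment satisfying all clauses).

Pure literal: y4 appears only positively; assign y4 = True.
y6 occurs only negated in the remaining clauses — set y6 = False.
Set y1 = True and propagate.
Set y2 = False and propagate.
Try y3 = True.
For the remaining variables, y5 = True, y7 = True, y8 = False works.
Every clause has at least one true literal under this assignment.
Check each clause:
  1. (y4 || !y5 || y1) — y1 is true.
  2. (!y5 || y4 || !y7) — y4 is true.
  3. (!y6 || y1) — y1 is true.
  4. (y4 || y3) — y3 is true.
  5. (y1 || !y2) — y1 is true.
  6. (y8 || !y6) — !y6 is true.
  7. (y8 || y1) — y1 is true.
  8. (y3 || y5) — y3 is true.
  9. (y2 || !y8 || !y7) — !y8 is true.
  10. (!y7 || y8 || y1) — y1 is true.
  11. (!y1 || y4) — y4 is true.
  12. (!y3 || !y2 || !y8) — !y8 is true.
  13. (y7 || !y2) — !y2 is true.
  14. (y1 || !y7) — y1 is true.
  15. (y2 || y4 || y7) — y4 is true.
  16. (!y2 || !y7) — !y2 is true.
  17. (!y6 || y2) — !y6 is true.
  18. (y4 || !y8) — !y8 is true.
  19. (y7 || !y6) — !y6 is true.
  20. (y3 || !y6) — !y6 is true.
  21. (!y6 || !y5 || y3) — !y6 is true.
  22. (!y3 || y1 || !y6) — y1 is true.

y1 = T  y2 = F  y3 = T  y4 = T  y5 = T  y6 = F  y7 = T  y8 = F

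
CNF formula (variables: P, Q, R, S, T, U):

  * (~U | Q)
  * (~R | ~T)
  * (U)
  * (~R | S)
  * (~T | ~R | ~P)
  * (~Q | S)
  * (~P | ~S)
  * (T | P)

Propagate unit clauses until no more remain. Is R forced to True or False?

False

(U) is a unit clause: U = True.
(~U | Q) with U = True leaves only Q, so Q = True.
(~Q | S) with Q = True leaves only S, so S = True.
(~S | ~P): since S = True, the clause reduces to (~P). P = False.
From (T | P) and P = False: T = True.
In (~T | ~R), ~T is now false; ~R must hold, so R = False.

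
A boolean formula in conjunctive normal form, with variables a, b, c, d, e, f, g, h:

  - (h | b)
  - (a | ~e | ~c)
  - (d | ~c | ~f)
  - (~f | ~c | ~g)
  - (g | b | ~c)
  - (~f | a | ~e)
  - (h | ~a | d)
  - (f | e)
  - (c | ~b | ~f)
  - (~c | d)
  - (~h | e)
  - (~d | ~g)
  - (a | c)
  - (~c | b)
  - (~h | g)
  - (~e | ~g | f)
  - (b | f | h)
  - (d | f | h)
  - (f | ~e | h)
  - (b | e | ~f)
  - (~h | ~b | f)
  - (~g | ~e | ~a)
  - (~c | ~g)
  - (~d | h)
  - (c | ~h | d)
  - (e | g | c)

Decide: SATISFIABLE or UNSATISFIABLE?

c = True:
  propagation gives d=True, g=False, b=True, h=False; an empty clause results — contradiction.
c = False:
  h = True:
    propagation gives e=True, g=True; an empty clause results — contradiction.
  h = False:
    propagation gives b=True, d=True; an empty clause results — contradiction.
Every branch closes, so no satisfying assignment exists.

UNSATISFIABLE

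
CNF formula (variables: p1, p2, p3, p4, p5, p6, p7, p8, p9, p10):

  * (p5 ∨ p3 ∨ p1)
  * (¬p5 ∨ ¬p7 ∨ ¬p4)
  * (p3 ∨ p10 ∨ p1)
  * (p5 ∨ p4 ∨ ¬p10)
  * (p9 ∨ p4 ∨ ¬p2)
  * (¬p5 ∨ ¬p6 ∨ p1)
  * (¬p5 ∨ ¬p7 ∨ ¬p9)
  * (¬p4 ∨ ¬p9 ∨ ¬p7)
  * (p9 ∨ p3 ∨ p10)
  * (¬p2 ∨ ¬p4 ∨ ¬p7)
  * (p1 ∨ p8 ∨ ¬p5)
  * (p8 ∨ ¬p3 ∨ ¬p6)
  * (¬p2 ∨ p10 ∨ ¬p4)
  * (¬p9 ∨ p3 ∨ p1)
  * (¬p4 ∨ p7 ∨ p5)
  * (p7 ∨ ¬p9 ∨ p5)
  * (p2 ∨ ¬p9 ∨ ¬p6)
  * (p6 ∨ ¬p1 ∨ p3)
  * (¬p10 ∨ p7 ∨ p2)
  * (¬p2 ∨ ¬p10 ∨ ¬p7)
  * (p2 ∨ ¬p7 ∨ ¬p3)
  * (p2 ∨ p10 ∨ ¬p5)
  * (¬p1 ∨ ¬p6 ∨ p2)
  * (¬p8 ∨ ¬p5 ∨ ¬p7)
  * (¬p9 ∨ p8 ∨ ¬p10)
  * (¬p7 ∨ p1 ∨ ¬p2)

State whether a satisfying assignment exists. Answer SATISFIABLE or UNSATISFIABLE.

Try p1 = True.
For the remaining variables, p2 = True, p3 = True, p4 = False, p5 = True, p6 = True, p7 = False, p8 = True, p9 = True, p10 = True works.
Every clause has at least one true literal under this assignment.
So p1 = 1, p2 = 1, p3 = 1, p4 = 0, p5 = 1, p6 = 1, p7 = 0, p8 = 1, p9 = 1, p10 = 1 is a satisfying assignment.

SATISFIABLE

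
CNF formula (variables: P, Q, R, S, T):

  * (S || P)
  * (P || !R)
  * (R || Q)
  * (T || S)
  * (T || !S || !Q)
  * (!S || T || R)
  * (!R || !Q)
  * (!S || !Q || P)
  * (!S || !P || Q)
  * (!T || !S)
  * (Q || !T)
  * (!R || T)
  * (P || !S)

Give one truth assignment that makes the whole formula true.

P=1, Q=1, R=0, S=0, T=1

Check each clause:
  1. (S || P) — P is true.
  2. (P || !R) — P is true.
  3. (Q || R) — Q is true.
  4. (T || S) — T is true.
  5. (!Q || !S || T) — !S is true.
  6. (R || !S || T) — !S is true.
  7. (!Q || !R) — !R is true.
  8. (!Q || !S || P) — P is true.
  9. (!P || !S || Q) — Q is true.
  10. (!S || !T) — !S is true.
  11. (Q || !T) — Q is true.
  12. (T || !R) — T is true.
  13. (P || !S) — P is true.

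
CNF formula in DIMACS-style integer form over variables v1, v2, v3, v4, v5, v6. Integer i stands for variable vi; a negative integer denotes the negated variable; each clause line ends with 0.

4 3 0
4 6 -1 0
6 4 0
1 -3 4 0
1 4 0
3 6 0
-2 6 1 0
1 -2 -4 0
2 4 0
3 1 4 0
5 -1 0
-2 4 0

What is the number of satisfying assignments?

Split on v4, then v1.
  v4=T, v1=T: v2 free; 3 ways for (v3,v5,v6) × 2^1 = 6.
  v4=T, v1=F: v5 free; 3 ways for (v2,v3,v6) × 2^1 = 6.
  v4=F, v1=T: a clause becomes empty — 0.
  v4=F, v1=F: a clause becomes empty — 0.
Total: 6 + 6 + 0 + 0 = 12.

12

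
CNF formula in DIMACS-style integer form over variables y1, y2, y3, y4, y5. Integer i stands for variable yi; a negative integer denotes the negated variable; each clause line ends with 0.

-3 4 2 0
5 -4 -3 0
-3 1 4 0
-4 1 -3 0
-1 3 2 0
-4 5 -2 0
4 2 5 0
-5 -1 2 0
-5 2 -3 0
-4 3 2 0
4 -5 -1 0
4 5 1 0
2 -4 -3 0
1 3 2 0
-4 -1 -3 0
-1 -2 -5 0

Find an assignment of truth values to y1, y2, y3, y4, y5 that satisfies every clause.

y1=T, y2=T, y3=T, y4=F, y5=F

Branch on y1: take y1 = True.
For the remaining variables, y2 = True, y3 = True, y4 = False, y5 = False works.
Check each clause:
  1. {¬y3, y4, y2} — y2 is true.
  2. {¬y3, ¬y4, y5} — ¬y4 is true.
  3. {¬y3, y4, y1} — y1 is true.
  4. {¬y4, y1, ¬y3} — y1 is true.
  5. {y2, ¬y1, y3} — y2 is true.
  6. {y5, ¬y4, ¬y2} — ¬y4 is true.
  7. {y5, y2, y4} — y2 is true.
  8. {y2, ¬y1, ¬y5} — y2 is true.
  9. {y2, ¬y3, ¬y5} — y2 is true.
  10. {y2, y3, ¬y4} — y2 is true.
  11. {¬y1, y4, ¬y5} — ¬y5 is true.
  12. {y4, y5, y1} — y1 is true.
  13. {¬y3, y2, ¬y4} — y2 is true.
  14. {y3, y1, y2} — y1 is true.
  15. {¬y4, ¬y3, ¬y1} — ¬y4 is true.
  16. {¬y5, ¬y1, ¬y2} — ¬y5 is true.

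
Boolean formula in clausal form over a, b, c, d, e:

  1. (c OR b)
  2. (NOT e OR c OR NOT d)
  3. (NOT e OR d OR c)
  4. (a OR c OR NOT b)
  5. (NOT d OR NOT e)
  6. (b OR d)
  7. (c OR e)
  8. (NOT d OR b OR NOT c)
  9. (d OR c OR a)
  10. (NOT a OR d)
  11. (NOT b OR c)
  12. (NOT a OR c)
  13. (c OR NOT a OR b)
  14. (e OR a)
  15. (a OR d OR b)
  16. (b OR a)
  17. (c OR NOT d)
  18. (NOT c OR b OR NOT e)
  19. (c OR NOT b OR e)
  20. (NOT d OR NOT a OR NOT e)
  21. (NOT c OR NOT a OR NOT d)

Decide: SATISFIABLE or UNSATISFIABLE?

SATISFIABLE

Branch on a: take a = False.
  then e is forced to True.
  then d is forced to False.
  then c is forced to True.
  then b is forced to True.
So a=False, b=True, c=True, d=False, e=True is a satisfying assignment.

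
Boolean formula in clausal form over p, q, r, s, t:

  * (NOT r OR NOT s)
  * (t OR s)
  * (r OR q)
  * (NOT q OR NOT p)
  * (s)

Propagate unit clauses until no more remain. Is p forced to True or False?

False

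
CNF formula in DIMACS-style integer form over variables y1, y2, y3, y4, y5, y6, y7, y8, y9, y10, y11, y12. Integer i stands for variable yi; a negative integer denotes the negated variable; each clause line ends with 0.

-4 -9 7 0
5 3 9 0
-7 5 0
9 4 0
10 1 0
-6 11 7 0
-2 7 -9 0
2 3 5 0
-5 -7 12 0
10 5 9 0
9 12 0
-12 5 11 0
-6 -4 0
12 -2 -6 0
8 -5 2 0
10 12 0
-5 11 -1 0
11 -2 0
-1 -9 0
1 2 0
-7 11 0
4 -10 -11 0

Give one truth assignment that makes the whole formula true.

y1=True, y2=False, y3=False, y4=True, y5=True, y6=False, y7=False, y8=True, y9=False, y10=False, y11=True, y12=True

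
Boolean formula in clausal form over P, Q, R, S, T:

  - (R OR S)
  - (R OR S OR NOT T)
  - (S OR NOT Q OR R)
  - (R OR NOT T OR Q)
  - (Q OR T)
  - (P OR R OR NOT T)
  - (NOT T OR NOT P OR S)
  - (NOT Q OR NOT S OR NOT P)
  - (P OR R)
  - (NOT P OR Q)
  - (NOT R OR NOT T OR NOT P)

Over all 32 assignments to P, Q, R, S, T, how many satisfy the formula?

Case analysis on R and P:
  R=T, P=T: remaining (Q,S,T) ∈ {(T,F,F)} — 1.
  R=T, P=F: S free; 3 ways for (Q,T) × 2^1 = 6.
  R=F, P=T: a clause becomes empty — 0.
  R=F, P=F: a clause becomes empty — 0.
Total: 1 + 6 + 0 + 0 = 7.

7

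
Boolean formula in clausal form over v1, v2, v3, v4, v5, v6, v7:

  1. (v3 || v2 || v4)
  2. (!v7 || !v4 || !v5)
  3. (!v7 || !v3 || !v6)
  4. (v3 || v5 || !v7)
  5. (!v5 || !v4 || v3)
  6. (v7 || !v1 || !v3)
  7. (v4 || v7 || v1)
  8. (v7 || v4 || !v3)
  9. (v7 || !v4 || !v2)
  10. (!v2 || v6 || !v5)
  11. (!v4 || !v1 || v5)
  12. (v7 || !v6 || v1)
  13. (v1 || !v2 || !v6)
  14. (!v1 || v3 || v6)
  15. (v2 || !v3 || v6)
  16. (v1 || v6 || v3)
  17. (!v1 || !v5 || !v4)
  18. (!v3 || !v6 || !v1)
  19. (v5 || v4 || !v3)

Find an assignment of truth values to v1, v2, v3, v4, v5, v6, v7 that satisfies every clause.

Set v1 = False and propagate.
Try v2 = True.
  then v6 is forced to False.
  then v5 is forced to False.
  then v3 is forced to True.
  then v4 is forced to True.
  then v7 is forced to True.
Check each clause:
  1. (v4 || v3 || v2) — v2 is true.
  2. (!v7 || !v5 || !v4) — !v5 is true.
  3. (!v7 || !v6 || !v3) — !v6 is true.
  4. (v3 || v5 || !v7) — v3 is true.
  5. (!v4 || !v5 || v3) — v3 is true.
  6. (!v1 || !v3 || v7) — !v1 is true.
  7. (v4 || v7 || v1) — v4 is true.
  8. (!v3 || v7 || v4) — v4 is true.
  9. (!v4 || v7 || !v2) — v7 is true.
  10. (!v5 || v6 || !v2) — !v5 is true.
  11. (!v4 || v5 || !v1) — !v1 is true.
  12. (v1 || v7 || !v6) — !v6 is true.
  13. (!v6 || !v2 || v1) — !v6 is true.
  14. (v3 || v6 || !v1) — v3 is true.
  15. (v2 || !v3 || v6) — v2 is true.
  16. (v6 || v1 || v3) — v3 is true.
  17. (!v4 || !v5 || !v1) — !v5 is true.
  18. (!v1 || !v6 || !v3) — !v6 is true.
  19. (v4 || !v3 || v5) — v4 is true.

v1=F  v2=T  v3=T  v4=T  v5=F  v6=F  v7=T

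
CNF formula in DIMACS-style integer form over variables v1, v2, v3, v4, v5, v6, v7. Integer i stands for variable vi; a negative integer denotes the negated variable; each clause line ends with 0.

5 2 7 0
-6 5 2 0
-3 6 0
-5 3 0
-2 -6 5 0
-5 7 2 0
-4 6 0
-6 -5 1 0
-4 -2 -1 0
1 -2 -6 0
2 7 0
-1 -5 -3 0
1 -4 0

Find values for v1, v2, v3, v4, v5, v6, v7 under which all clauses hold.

v1 = False, v2 = True, v3 = False, v4 = False, v5 = False, v6 = False, v7 = True

Check each clause:
  1. {v5, v2, v7} — v2 is true.
  2. {¬v6, v5, v2} — v2 is true.
  3. {¬v3, v6} — ¬v3 is true.
  4. {v3, ¬v5} — ¬v5 is true.
  5. {¬v2, v5, ¬v6} — ¬v6 is true.
  6. {¬v5, v7, v2} — v2 is true.
  7. {v6, ¬v4} — ¬v4 is true.
  8. {¬v6, ¬v5, v1} — ¬v6 is true.
  9. {¬v2, ¬v1, ¬v4} — ¬v4 is true.
  10. {¬v6, v1, ¬v2} — ¬v6 is true.
  11. {v7, v2} — v2 is true.
  12. {¬v5, ¬v1, ¬v3} — ¬v5 is true.
  13. {¬v4, v1} — ¬v4 is true.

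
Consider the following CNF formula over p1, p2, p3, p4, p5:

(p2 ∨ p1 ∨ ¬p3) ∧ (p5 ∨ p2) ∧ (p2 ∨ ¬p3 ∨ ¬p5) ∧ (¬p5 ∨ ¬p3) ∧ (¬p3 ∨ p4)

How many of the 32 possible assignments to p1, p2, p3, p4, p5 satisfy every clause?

Split on p3, then p2.
  p3=1, p2=1: remaining (p1,p4,p5) ∈ {(0,1,0); (1,1,0)} — 2.
  p3=1, p2=0: a clause becomes empty — 0.
  p3=0, p2=1: p1, p4, p5 free → 2^3 = 8.
  p3=0, p2=0: remaining (p1,p4,p5) ∈ {(0,0,1); (0,1,1); (1,0,1); (1,1,1)} — 4.
Total: 2 + 0 + 8 + 4 = 14.

14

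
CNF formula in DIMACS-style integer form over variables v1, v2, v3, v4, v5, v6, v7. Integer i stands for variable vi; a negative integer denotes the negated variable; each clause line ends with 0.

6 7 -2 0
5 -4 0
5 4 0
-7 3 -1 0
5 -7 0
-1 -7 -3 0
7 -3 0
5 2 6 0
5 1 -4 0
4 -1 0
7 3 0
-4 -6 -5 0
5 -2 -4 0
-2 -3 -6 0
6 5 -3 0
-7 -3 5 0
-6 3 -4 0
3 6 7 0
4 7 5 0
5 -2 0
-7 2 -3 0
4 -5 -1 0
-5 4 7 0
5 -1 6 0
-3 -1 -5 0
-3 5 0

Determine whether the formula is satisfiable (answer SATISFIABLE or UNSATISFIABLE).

SATISFIABLE

Set v1 = False and propagate.
Set v2 = True and propagate.
  then v5 is forced to True.
Branch on v3: take v3 = False.
  then v7 is forced to True.
The remaining clauses are satisfied by v4 = True, v6 = False.
So v1=False, v2=True, v3=False, v4=True, v5=True, v6=False, v7=True is a satisfying assignment.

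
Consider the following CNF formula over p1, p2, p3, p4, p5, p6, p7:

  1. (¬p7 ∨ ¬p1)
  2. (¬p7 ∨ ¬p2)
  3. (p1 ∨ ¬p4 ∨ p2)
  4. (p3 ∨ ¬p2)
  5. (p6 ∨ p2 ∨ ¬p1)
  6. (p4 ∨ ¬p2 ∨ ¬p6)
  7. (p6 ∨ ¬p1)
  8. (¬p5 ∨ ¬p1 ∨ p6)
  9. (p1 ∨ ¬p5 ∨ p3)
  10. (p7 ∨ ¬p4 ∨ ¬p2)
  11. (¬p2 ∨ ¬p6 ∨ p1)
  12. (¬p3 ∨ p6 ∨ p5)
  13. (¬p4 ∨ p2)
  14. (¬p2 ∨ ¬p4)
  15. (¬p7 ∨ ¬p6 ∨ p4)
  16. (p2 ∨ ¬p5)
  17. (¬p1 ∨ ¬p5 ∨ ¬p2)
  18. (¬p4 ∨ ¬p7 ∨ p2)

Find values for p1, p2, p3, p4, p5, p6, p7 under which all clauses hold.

Branch on p1: take p1 = True.
  then p7 is forced to False.
  then p6 is forced to True.
Branch on p2: take p2 = False.
  then p4 is forced to False.
  then p5 is forced to False.
p3 is now unconstrained; take p3 = True.
Every clause has at least one true literal under this assignment.

p1=True, p2=False, p3=True, p4=False, p5=False, p6=True, p7=False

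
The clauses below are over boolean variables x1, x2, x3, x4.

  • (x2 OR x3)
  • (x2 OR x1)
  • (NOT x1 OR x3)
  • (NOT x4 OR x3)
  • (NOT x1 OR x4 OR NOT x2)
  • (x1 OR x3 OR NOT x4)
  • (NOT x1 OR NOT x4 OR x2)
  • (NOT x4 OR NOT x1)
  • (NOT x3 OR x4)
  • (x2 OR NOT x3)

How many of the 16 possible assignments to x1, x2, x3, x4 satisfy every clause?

2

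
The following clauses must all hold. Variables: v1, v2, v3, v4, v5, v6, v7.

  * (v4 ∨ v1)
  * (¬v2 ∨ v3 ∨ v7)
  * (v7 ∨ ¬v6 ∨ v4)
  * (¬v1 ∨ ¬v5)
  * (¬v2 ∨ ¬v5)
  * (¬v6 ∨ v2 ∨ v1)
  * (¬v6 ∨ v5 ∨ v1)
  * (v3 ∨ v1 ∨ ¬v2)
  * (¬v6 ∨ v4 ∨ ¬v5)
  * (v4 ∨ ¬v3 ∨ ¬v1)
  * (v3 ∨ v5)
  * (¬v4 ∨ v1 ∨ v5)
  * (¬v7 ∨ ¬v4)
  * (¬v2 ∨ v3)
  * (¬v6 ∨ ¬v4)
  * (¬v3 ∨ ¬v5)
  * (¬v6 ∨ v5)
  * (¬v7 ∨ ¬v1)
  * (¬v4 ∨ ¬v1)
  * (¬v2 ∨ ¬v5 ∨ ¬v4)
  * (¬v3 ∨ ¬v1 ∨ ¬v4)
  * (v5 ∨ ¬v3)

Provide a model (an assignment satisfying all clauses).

v1=False, v2=False, v3=False, v4=True, v5=True, v6=False, v7=False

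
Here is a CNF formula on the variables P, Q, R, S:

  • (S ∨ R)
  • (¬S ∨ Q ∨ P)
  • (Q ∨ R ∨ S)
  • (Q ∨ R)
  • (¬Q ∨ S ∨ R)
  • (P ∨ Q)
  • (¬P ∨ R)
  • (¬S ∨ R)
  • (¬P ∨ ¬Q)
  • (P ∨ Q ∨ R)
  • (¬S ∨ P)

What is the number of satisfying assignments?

3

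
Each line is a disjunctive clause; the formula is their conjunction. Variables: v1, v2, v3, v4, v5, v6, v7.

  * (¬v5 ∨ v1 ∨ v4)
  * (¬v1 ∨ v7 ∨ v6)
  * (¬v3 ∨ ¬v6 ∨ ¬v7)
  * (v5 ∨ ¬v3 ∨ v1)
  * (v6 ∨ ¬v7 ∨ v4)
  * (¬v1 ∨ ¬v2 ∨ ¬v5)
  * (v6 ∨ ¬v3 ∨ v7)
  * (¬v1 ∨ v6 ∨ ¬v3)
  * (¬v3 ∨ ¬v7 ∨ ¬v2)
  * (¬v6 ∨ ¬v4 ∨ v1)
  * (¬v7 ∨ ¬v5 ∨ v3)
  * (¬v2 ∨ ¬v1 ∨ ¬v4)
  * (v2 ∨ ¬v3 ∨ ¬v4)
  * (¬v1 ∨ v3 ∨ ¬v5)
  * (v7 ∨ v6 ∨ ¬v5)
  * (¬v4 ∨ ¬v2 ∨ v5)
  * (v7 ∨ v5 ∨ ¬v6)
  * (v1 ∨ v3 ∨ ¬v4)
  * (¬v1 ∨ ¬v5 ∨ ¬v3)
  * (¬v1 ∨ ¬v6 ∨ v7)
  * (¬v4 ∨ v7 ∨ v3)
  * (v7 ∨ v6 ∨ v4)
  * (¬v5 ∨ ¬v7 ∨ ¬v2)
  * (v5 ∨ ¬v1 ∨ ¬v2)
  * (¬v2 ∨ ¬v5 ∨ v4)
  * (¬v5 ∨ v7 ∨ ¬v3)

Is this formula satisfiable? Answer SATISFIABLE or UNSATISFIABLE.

SATISFIABLE

Branch on v1: take v1 = True.
For the remaining variables, v2 = False, v3 = False, v4 = False, v5 = False, v6 = True, v7 = True works.
So v1=T, v2=F, v3=F, v4=F, v5=F, v6=T, v7=T is a satisfying assignment.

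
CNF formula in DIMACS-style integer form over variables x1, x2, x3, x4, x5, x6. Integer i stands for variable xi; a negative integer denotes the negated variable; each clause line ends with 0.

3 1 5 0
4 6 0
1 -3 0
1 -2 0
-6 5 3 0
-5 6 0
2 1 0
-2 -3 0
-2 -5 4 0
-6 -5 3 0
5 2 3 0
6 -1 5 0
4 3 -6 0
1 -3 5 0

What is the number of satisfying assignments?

4

The models are:
  x1=T x2=F x3=T x4=F x5=F x6=T
  x1=T x2=F x3=T x4=F x5=T x6=T
  x1=T x2=F x3=T x4=T x5=F x6=T
  x1=T x2=F x3=T x4=T x5=T x6=T
That's 4 in total.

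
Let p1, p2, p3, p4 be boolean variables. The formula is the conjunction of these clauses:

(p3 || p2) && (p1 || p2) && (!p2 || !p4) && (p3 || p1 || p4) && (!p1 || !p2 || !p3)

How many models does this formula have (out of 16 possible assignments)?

4

The models are:
  p1=0 p2=1 p3=1 p4=0
  p1=1 p2=0 p3=1 p4=0
  p1=1 p2=0 p3=1 p4=1
  p1=1 p2=1 p3=0 p4=0
Count: 4.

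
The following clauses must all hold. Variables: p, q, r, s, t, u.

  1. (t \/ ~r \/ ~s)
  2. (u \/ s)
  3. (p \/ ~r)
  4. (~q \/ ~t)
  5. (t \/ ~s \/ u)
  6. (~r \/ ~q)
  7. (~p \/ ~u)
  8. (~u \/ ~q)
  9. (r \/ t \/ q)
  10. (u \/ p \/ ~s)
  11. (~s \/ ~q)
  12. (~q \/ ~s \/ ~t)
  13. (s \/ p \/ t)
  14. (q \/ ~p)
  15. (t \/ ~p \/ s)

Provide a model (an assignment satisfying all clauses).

Branch on p: take p = False.
  then r is forced to False.
The remaining clauses are satisfied by q = False, s = False, t = True, u = True.
Every clause has at least one true literal under this assignment.
Check each clause:
  1. (~s \/ t \/ ~r) — ~r is true.
  2. (u \/ s) — u is true.
  3. (~r \/ p) — ~r is true.
  4. (~t \/ ~q) — ~q is true.
  5. (t \/ ~s \/ u) — ~s is true.
  6. (~r \/ ~q) — ~r is true.
  7. (~p \/ ~u) — ~p is true.
  8. (~u \/ ~q) — ~q is true.
  9. (r \/ q \/ t) — t is true.
  10. (~s \/ p \/ u) — ~s is true.
  11. (~q \/ ~s) — ~s is true.
  12. (~s \/ ~q \/ ~t) — ~s is true.
  13. (s \/ p \/ t) — t is true.
  14. (~p \/ q) — ~p is true.
  15. (t \/ s \/ ~p) — t is true.

p=F, q=F, r=F, s=F, t=T, u=T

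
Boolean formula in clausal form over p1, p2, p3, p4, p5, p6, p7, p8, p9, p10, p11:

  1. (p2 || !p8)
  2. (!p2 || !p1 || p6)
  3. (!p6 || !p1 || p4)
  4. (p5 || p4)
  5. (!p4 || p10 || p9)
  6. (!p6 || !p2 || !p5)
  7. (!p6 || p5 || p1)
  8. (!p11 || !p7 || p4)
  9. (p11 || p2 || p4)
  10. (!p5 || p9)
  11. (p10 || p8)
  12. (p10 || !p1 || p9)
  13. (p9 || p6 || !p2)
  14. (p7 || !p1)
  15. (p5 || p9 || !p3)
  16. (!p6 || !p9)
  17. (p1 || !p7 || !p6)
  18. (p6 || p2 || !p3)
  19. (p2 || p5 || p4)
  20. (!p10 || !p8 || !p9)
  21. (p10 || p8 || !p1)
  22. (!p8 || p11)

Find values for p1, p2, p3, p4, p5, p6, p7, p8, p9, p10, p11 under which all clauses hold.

p1 = F  p2 = F  p3 = F  p4 = T  p5 = F  p6 = F  p7 = F  p8 = F  p9 = F  p10 = T  p11 = T

p3 occurs only negated in the remaining clauses — set p3 = False.
Branch on p1: take p1 = False.
For the remaining variables, p2 = False, p4 = True, p5 = False, p6 = False, p7 = False, p8 = False, p9 = False, p10 = True, p11 = True works.
Every clause has at least one true literal under this assignment.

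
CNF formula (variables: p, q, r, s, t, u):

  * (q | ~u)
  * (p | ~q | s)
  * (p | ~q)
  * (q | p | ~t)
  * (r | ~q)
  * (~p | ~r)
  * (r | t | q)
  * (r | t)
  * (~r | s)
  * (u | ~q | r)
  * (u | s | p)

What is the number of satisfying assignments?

Satisfying assignments:
  p=0 q=0 r=1 s=1 t=0 u=0
  p=1 q=0 r=0 s=0 t=1 u=0
  p=1 q=0 r=0 s=1 t=1 u=0
Count: 3.

3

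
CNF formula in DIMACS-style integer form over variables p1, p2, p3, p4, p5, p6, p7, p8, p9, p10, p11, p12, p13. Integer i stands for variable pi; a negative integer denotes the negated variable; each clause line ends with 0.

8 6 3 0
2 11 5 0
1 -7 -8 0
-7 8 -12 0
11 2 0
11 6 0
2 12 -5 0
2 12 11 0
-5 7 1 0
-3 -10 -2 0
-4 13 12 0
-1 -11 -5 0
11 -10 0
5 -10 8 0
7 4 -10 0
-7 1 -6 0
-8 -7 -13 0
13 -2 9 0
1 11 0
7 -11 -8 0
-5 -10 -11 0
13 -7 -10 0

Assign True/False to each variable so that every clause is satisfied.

p1 = True, p2 = False, p3 = False, p4 = False, p5 = False, p6 = False, p7 = True, p8 = True, p9 = False, p10 = False, p11 = True, p12 = False, p13 = False

Pure literal: p10 appears only negated; assign p10 = False.
Try p1 = True.
Try p2 = False.
  then p11 is forced to True.
  then p5 is forced to False.
Branch on p3: take p3 = False.
For the remaining variables, p4 = False, p6 = False, p7 = True, p8 = True, p9 = False, p12 = False, p13 = False works.
Every clause has at least one true literal under this assignment.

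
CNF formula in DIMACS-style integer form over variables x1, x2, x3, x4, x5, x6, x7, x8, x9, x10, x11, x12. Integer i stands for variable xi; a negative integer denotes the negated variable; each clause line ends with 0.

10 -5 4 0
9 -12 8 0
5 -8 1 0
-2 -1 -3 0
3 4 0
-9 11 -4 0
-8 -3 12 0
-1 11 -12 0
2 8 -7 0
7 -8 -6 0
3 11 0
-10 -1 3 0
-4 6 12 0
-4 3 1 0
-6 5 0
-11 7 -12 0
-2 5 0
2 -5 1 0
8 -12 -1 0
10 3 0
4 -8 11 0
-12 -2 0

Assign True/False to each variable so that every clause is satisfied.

Set x1 = True and propagate.
The remaining clauses are satisfied by x2 = False, x3 = True, x4 = True, x5 = True, x6 = False, x7 = True, x8 = True, x9 = False, x10 = True, x11 = True, x12 = True.

x1=True, x2=False, x3=True, x4=True, x5=True, x6=False, x7=True, x8=True, x9=False, x10=True, x11=True, x12=True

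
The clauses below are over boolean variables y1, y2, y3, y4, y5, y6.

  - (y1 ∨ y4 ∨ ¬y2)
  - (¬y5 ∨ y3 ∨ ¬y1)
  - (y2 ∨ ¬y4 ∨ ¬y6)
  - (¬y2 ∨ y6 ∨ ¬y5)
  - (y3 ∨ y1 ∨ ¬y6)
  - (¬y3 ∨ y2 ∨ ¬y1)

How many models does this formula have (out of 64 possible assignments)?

27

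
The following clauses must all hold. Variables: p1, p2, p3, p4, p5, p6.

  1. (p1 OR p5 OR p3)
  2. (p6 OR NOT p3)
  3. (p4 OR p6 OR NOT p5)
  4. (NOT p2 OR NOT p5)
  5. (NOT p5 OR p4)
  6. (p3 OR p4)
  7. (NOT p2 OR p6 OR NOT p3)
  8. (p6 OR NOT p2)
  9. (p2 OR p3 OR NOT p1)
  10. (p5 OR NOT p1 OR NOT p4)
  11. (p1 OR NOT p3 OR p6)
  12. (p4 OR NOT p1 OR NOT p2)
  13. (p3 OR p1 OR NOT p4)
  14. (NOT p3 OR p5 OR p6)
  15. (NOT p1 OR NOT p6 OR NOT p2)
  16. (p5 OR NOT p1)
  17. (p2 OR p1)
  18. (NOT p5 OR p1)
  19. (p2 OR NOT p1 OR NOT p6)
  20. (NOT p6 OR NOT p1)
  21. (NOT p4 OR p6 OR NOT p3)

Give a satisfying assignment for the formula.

p1=0, p2=1, p3=1, p4=0, p5=0, p6=1

Branch on p1: take p1 = False.
  then p2 is forced to True.
  then p5 is forced to False.
  then p3 is forced to True.
  then p6 is forced to True.
p4 is now unconstrained; take p4 = False.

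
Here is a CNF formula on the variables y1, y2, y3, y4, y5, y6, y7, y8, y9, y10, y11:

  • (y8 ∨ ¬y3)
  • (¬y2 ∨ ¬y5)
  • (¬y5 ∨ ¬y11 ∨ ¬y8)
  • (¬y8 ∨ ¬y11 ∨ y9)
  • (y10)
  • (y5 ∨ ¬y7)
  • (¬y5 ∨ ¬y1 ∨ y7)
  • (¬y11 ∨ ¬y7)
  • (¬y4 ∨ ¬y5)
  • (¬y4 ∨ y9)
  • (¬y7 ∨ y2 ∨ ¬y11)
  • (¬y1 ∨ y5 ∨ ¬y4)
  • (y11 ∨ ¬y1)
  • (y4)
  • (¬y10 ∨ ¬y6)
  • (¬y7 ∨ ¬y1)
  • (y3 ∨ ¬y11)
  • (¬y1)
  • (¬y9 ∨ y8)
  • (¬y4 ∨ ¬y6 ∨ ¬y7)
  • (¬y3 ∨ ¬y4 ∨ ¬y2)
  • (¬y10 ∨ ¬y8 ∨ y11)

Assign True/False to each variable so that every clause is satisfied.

y1=F  y2=F  y3=T  y4=T  y5=F  y6=F  y7=F  y8=T  y9=T  y10=T  y11=T

Check each clause:
  1. (¬y3 ∨ y8) — y8 is true.
  2. (¬y5 ∨ ¬y2) — ¬y5 is true.
  3. (¬y5 ∨ ¬y11 ∨ ¬y8) — ¬y5 is true.
  4. (y9 ∨ ¬y8 ∨ ¬y11) — y9 is true.
  5. (y10) — y10 is true.
  6. (y5 ∨ ¬y7) — ¬y7 is true.
  7. (¬y1 ∨ ¬y5 ∨ y7) — ¬y5 is true.
  8. (¬y11 ∨ ¬y7) — ¬y7 is true.
  9. (¬y5 ∨ ¬y4) — ¬y5 is true.
  10. (¬y4 ∨ y9) — y9 is true.
  11. (¬y7 ∨ y2 ∨ ¬y11) — ¬y7 is true.
  12. (¬y4 ∨ ¬y1 ∨ y5) — ¬y1 is true.
  13. (y11 ∨ ¬y1) — y11 is true.
  14. (y4) — y4 is true.
  15. (¬y6 ∨ ¬y10) — ¬y6 is true.
  16. (¬y1 ∨ ¬y7) — ¬y7 is true.
  17. (¬y11 ∨ y3) — y3 is true.
  18. (¬y1) — ¬y1 is true.
  19. (¬y9 ∨ y8) — y8 is true.
  20. (¬y7 ∨ ¬y4 ∨ ¬y6) — ¬y7 is true.
  21. (¬y2 ∨ ¬y3 ∨ ¬y4) — ¬y2 is true.
  22. (¬y10 ∨ ¬y8 ∨ y11) — y11 is true.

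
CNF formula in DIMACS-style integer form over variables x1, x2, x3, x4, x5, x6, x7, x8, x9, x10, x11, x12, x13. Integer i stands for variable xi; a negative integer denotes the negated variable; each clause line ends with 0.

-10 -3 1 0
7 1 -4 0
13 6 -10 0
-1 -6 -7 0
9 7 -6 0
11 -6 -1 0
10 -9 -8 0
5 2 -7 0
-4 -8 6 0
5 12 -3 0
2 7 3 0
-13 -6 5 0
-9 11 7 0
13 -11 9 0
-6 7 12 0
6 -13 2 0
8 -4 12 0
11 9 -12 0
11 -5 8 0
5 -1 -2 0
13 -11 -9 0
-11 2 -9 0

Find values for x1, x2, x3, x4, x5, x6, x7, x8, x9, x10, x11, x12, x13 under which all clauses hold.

x1 = False  x2 = True  x3 = False  x4 = False  x5 = False  x6 = False  x7 = False  x8 = False  x9 = False  x10 = False  x11 = True  x12 = True  x13 = True

Pure literal: x4 appears only negated; assign x4 = False.
Try x1 = False.
Try x2 = True.
For the remaining variables, x3 = False, x5 = False, x6 = False, x7 = False, x8 = False, x9 = False, x10 = False, x11 = True, x12 = True, x13 = True works.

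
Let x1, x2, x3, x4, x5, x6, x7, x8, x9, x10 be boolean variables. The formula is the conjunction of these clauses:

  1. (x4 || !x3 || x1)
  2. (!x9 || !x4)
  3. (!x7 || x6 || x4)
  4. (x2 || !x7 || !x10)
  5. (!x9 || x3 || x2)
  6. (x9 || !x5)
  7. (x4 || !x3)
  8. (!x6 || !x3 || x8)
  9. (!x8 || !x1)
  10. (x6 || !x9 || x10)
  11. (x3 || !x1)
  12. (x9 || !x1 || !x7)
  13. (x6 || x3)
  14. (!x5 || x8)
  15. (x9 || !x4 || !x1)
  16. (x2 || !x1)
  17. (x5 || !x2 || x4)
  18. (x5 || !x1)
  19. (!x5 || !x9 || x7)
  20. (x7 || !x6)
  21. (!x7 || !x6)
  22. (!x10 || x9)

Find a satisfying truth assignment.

Try x1 = False.
Set x2 = False and propagate.
Set x3 = True and propagate.
  then x4 is forced to True.
  then x9 is forced to False.
  then x5 is forced to False.
  then x10 is forced to False.
For the remaining variables, x6 = False, x7 = False, x8 = False works.

x1=F  x2=F  x3=T  x4=T  x5=F  x6=F  x7=F  x8=F  x9=F  x10=F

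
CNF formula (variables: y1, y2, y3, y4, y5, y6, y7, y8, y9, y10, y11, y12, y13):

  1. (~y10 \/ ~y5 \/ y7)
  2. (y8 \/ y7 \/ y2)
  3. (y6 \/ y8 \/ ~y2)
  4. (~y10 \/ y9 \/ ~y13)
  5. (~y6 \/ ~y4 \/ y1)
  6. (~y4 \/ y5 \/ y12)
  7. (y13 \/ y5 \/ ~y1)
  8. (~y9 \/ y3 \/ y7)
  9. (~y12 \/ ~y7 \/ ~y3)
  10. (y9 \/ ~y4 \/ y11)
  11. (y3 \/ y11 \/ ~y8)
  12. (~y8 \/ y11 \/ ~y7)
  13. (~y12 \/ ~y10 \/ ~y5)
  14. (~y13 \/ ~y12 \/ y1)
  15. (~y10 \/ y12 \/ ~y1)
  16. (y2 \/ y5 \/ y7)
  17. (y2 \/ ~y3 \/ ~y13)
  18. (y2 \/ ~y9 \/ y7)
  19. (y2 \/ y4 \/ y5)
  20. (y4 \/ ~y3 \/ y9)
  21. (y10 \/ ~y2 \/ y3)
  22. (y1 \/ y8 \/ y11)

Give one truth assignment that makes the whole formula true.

y1=F, y2=F, y3=T, y4=T, y5=T, y6=F, y7=T, y8=T, y9=F, y10=T, y11=T, y12=F, y13=F

y11 occurs only positively in the remaining clauses — set y11 = True.
Branch on y1: take y1 = False.
The remaining clauses are satisfied by y2 = False, y3 = True, y4 = True, y5 = True, y6 = False, y7 = True, y8 = True, y9 = False, y10 = True, y12 = False, y13 = False.
Check each clause:
  1. (~y10 \/ y7 \/ ~y5) — y7 is true.
  2. (y7 \/ y2 \/ y8) — y8 is true.
  3. (y6 \/ ~y2 \/ y8) — y8 is true.
  4. (y9 \/ ~y13 \/ ~y10) — ~y13 is true.
  5. (y1 \/ ~y4 \/ ~y6) — ~y6 is true.
  6. (y5 \/ ~y4 \/ y12) — y5 is true.
  7. (y13 \/ ~y1 \/ y5) — y5 is true.
  8. (y7 \/ y3 \/ ~y9) — y3 is true.
  9. (~y12 \/ ~y7 \/ ~y3) — ~y12 is true.
  10. (~y4 \/ y9 \/ y11) — y11 is true.
  11. (~y8 \/ y11 \/ y3) — y3 is true.
  12. (~y7 \/ y11 \/ ~y8) — y11 is true.
  13. (~y5 \/ ~y10 \/ ~y12) — ~y12 is true.
  14. (~y12 \/ y1 \/ ~y13) — ~y13 is true.
  15. (y12 \/ ~y1 \/ ~y10) — ~y1 is true.
  16. (y5 \/ y2 \/ y7) — y5 is true.
  17. (~y3 \/ y2 \/ ~y13) — ~y13 is true.
  18. (~y9 \/ y7 \/ y2) — ~y9 is true.
  19. (y4 \/ y5 \/ y2) — y4 is true.
  20. (y4 \/ ~y3 \/ y9) — y4 is true.
  21. (y3 \/ y10 \/ ~y2) — y10 is true.
  22. (y11 \/ y8 \/ y1) — y8 is true.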